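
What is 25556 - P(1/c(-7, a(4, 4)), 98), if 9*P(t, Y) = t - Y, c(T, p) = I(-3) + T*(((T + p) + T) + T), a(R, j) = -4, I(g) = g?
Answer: 39577543/1548 ≈ 25567.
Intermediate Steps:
c(T, p) = -3 + T*(p + 3*T) (c(T, p) = -3 + T*(((T + p) + T) + T) = -3 + T*((p + 2*T) + T) = -3 + T*(p + 3*T))
P(t, Y) = -Y/9 + t/9 (P(t, Y) = (t - Y)/9 = -Y/9 + t/9)
25556 - P(1/c(-7, a(4, 4)), 98) = 25556 - (-⅑*98 + 1/(9*(-3 + 3*(-7)² - 7*(-4)))) = 25556 - (-98/9 + 1/(9*(-3 + 3*49 + 28))) = 25556 - (-98/9 + 1/(9*(-3 + 147 + 28))) = 25556 - (-98/9 + (⅑)/172) = 25556 - (-98/9 + (⅑)*(1/172)) = 25556 - (-98/9 + 1/1548) = 25556 - 1*(-16855/1548) = 25556 + 16855/1548 = 39577543/1548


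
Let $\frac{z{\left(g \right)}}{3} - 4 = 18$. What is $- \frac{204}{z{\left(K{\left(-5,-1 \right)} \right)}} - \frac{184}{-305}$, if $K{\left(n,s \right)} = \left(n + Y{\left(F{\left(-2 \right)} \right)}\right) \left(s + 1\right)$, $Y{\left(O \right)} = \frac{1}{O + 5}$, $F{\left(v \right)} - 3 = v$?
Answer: $- \frac{8346}{3355} \approx -2.4876$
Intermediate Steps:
$F{\left(v \right)} = 3 + v$
$Y{\left(O \right)} = \frac{1}{5 + O}$
$K{\left(n,s \right)} = \left(1 + s\right) \left(\frac{1}{6} + n\right)$ ($K{\left(n,s \right)} = \left(n + \frac{1}{5 + \left(3 - 2\right)}\right) \left(s + 1\right) = \left(n + \frac{1}{5 + 1}\right) \left(1 + s\right) = \left(n + \frac{1}{6}\right) \left(1 + s\right) = \left(\frac{1}{6} + n\right) \left(1 + s\right) = \left(1 + s\right) \left(\frac{1}{6} + n\right)$)
$z{\left(g \right)} = 66$ ($z{\left(g \right)} = 12 + 3 \cdot 18 = 12 + 54 = 66$)
$- \frac{204}{z{\left(K{\left(-5,-1 \right)} \right)}} - \frac{184}{-305} = - \frac{204}{66} - \frac{184}{-305} = \left(-204\right) \frac{1}{66} - - \frac{184}{305} = - \frac{34}{11} + \frac{184}{305} = - \frac{8346}{3355}$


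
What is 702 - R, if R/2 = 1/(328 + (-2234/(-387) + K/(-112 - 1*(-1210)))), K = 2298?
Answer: 5565954240/7928777 ≈ 701.99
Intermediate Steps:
R = 47214/7928777 (R = 2/(328 + (-2234/(-387) + 2298/(-112 - 1*(-1210)))) = 2/(328 + (-2234*(-1/387) + 2298/(-112 + 1210))) = 2/(328 + (2234/387 + 2298/1098)) = 2/(328 + (2234/387 + 2298*(1/1098))) = 2/(328 + (2234/387 + 383/183)) = 2/(328 + 185681/23607) = 2/(7928777/23607) = 2*(23607/7928777) = 47214/7928777 ≈ 0.0059548)
702 - R = 702 - 1*47214/7928777 = 702 - 47214/7928777 = 5565954240/7928777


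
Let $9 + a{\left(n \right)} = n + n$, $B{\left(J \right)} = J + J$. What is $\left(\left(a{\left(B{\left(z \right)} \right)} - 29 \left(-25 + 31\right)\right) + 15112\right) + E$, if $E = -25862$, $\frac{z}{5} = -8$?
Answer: $-11093$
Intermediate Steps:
$z = -40$ ($z = 5 \left(-8\right) = -40$)
$B{\left(J \right)} = 2 J$
$a{\left(n \right)} = -9 + 2 n$ ($a{\left(n \right)} = -9 + \left(n + n\right) = -9 + 2 n$)
$\left(\left(a{\left(B{\left(z \right)} \right)} - 29 \left(-25 + 31\right)\right) + 15112\right) + E = \left(\left(\left(-9 + 2 \cdot 2 \left(-40\right)\right) - 29 \left(-25 + 31\right)\right) + 15112\right) - 25862 = \left(\left(\left(-9 + 2 \left(-80\right)\right) - 174\right) + 15112\right) - 25862 = \left(\left(\left(-9 - 160\right) - 174\right) + 15112\right) - 25862 = \left(\left(-169 - 174\right) + 15112\right) - 25862 = \left(-343 + 15112\right) - 25862 = 14769 - 25862 = -11093$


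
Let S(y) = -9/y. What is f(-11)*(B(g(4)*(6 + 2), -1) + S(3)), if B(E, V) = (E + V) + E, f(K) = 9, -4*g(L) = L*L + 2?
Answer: -684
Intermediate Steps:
g(L) = -½ - L²/4 (g(L) = -(L*L + 2)/4 = -(L² + 2)/4 = -(2 + L²)/4 = -½ - L²/4)
B(E, V) = V + 2*E
f(-11)*(B(g(4)*(6 + 2), -1) + S(3)) = 9*((-1 + 2*((-½ - ¼*4²)*(6 + 2))) - 9/3) = 9*((-1 + 2*((-½ - ¼*16)*8)) - 9*⅓) = 9*((-1 + 2*((-½ - 4)*8)) - 3) = 9*((-1 + 2*(-9/2*8)) - 3) = 9*((-1 + 2*(-36)) - 3) = 9*((-1 - 72) - 3) = 9*(-73 - 3) = 9*(-76) = -684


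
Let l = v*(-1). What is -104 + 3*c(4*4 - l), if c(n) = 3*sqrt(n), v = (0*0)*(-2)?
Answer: -68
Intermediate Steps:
v = 0 (v = 0*(-2) = 0)
l = 0 (l = 0*(-1) = 0)
-104 + 3*c(4*4 - l) = -104 + 3*(3*sqrt(4*4 - 1*0)) = -104 + 3*(3*sqrt(16 + 0)) = -104 + 3*(3*sqrt(16)) = -104 + 3*(3*4) = -104 + 3*12 = -104 + 36 = -68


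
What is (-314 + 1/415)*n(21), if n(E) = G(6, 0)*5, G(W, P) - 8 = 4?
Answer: -1563708/83 ≈ -18840.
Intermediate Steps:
G(W, P) = 12 (G(W, P) = 8 + 4 = 12)
n(E) = 60 (n(E) = 12*5 = 60)
(-314 + 1/415)*n(21) = (-314 + 1/415)*60 = -130309/415*60 = -1563708/83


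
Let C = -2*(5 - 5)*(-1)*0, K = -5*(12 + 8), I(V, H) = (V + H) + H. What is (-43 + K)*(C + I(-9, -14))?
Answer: 5291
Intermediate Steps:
I(V, H) = V + 2*H (I(V, H) = (H + V) + H = V + 2*H)
K = -100 (K = -5*20 = -100)
C = 0 (C = -0*(-1)*0 = -2*0*0 = 0*0 = 0)
(-43 + K)*(C + I(-9, -14)) = (-43 - 100)*(0 + (-9 + 2*(-14))) = -143*(0 + (-9 - 28)) = -143*(0 - 37) = -143*(-37) = 5291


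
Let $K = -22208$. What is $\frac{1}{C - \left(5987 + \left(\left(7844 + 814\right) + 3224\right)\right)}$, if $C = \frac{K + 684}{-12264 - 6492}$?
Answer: $- \frac{4689}{83782360} \approx -5.5966 \cdot 10^{-5}$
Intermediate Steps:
$C = \frac{5381}{4689}$ ($C = \frac{-22208 + 684}{-12264 - 6492} = - \frac{21524}{-18756} = \left(-21524\right) \left(- \frac{1}{18756}\right) = \frac{5381}{4689} \approx 1.1476$)
$\frac{1}{C - \left(5987 + \left(\left(7844 + 814\right) + 3224\right)\right)} = \frac{1}{\frac{5381}{4689} - \left(5987 + \left(\left(7844 + 814\right) + 3224\right)\right)} = \frac{1}{\frac{5381}{4689} - \left(5987 + \left(8658 + 3224\right)\right)} = \frac{1}{\frac{5381}{4689} - \left(5987 + 11882\right)} = \frac{1}{\frac{5381}{4689} - 17869} = \frac{1}{- \frac{83782360}{4689}} = - \frac{4689}{83782360}$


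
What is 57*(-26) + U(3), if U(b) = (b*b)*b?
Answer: -1455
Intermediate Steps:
U(b) = b³ (U(b) = b²*b = b³)
57*(-26) + U(3) = 57*(-26) + 3³ = -1482 + 27 = -1455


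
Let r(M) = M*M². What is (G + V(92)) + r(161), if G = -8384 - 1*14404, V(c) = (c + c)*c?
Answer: 4167421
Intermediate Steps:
r(M) = M³
V(c) = 2*c² (V(c) = (2*c)*c = 2*c²)
G = -22788 (G = -8384 - 14404 = -22788)
(G + V(92)) + r(161) = (-22788 + 2*92²) + 161³ = (-22788 + 2*8464) + 4173281 = (-22788 + 16928) + 4173281 = -5860 + 4173281 = 4167421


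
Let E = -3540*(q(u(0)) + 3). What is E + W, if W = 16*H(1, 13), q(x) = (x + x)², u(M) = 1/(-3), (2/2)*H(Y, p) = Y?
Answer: -36532/3 ≈ -12177.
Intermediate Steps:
H(Y, p) = Y
u(M) = -⅓
q(x) = 4*x² (q(x) = (2*x)² = 4*x²)
W = 16 (W = 16*1 = 16)
E = -36580/3 (E = -3540*(4*(-⅓)² + 3) = -3540*(4*(⅑) + 3) = -3540*(4/9 + 3) = -3540*31/9 = -885*124/9 = -36580/3 ≈ -12193.)
E + W = -36580/3 + 16 = -36532/3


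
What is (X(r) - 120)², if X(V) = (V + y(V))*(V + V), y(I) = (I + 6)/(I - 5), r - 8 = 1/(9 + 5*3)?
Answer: 3088036512961/442008576 ≈ 6986.4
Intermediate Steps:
r = 193/24 (r = 8 + 1/(9 + 5*3) = 8 + 1/(9 + 15) = 8 + 1/24 = 193/24 ≈ 8.0417)
y(I) = (6 + I)/(-5 + I)
X(V) = 2*V*(V + (6 + V)/(-5 + V)) (X(V) = (V + (6 + V)/(-5 + V))*(V + V) = (V + (6 + V)/(-5 + V))*(2*V) = 2*V*(V + (6 + V)/(-5 + V)))
(X(r) - 120)² = (2*(193/24)*(6 + 193/24 + 193*(-5 + 193/24)/24)/(-5 + 193/24) - 120)² = (2*(193/24)*(6 + 193/24 + (193/24)*(73/24))/(73/24) - 120)² = (2*(193/24)*(24/73)*(6 + 193/24 + 14089/576) - 120)² = (2*(193/24)*(24/73)*(22177/576) - 120)² = (4280161/21024 - 120)² = (1757281/21024)² = 3088036512961/442008576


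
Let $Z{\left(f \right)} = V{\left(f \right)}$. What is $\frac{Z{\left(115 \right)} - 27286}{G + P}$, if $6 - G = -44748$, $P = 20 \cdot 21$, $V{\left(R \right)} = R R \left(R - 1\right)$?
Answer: $\frac{740182}{22587} \approx 32.77$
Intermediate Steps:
$V{\left(R \right)} = R^{2} \left(-1 + R\right)$
$Z{\left(f \right)} = f^{2} \left(-1 + f\right)$
$P = 420$
$G = 44754$ ($G = 6 - -44748 = 6 + 44748 = 44754$)
$\frac{Z{\left(115 \right)} - 27286}{G + P} = \frac{115^{2} \left(-1 + 115\right) - 27286}{44754 + 420} = \frac{13225 \cdot 114 - 27286}{45174} = \left(1507650 - 27286\right) \frac{1}{45174} = 1480364 \cdot \frac{1}{45174} = \frac{740182}{22587}$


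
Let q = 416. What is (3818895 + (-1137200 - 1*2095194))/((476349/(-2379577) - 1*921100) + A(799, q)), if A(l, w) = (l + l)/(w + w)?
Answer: -580579704672032/911798900754361 ≈ -0.63674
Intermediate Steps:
A(l, w) = l/w (A(l, w) = (2*l)/((2*w)) = (2*l)*(1/(2*w)) = l/w)
(3818895 + (-1137200 - 1*2095194))/((476349/(-2379577) - 1*921100) + A(799, q)) = (3818895 + (-1137200 - 1*2095194))/((476349/(-2379577) - 1*921100) + 799/416) = (3818895 + (-1137200 - 2095194))/((476349*(-1/2379577) - 921100) + 799*(1/416)) = (3818895 - 3232394)/((-476349/2379577 - 921100) + 799/416) = 586501/(-2191828851049/2379577 + 799/416) = 586501/(-911798900754361/989904032) = 586501*(-989904032/911798900754361) = -580579704672032/911798900754361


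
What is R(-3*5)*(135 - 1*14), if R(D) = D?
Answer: -1815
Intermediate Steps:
R(-3*5)*(135 - 1*14) = (-3*5)*(135 - 1*14) = -15*(135 - 14) = -15*121 = -1815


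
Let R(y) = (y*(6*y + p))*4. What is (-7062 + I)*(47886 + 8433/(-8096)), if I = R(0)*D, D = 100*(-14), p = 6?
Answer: -124444195983/368 ≈ -3.3816e+8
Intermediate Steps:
D = -1400
R(y) = 4*y*(6 + 6*y) (R(y) = (y*(6*y + 6))*4 = (y*(6 + 6*y))*4 = 4*y*(6 + 6*y))
I = 0 (I = (24*0*(1 + 0))*(-1400) = (24*0*1)*(-1400) = 0*(-1400) = 0)
(-7062 + I)*(47886 + 8433/(-8096)) = (-7062 + 0)*(47886 + 8433/(-8096)) = -7062*(47886 + 8433*(-1/8096)) = -7062*(47886 - 8433/8096) = -7062*387676623/8096 = -124444195983/368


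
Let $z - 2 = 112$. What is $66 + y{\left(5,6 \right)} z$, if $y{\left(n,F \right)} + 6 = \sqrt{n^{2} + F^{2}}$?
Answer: $-618 + 114 \sqrt{61} \approx 272.37$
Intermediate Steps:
$z = 114$ ($z = 2 + 112 = 114$)
$y{\left(n,F \right)} = -6 + \sqrt{F^{2} + n^{2}}$ ($y{\left(n,F \right)} = -6 + \sqrt{n^{2} + F^{2}} = -6 + \sqrt{F^{2} + n^{2}}$)
$66 + y{\left(5,6 \right)} z = 66 + \left(-6 + \sqrt{6^{2} + 5^{2}}\right) 114 = 66 + \left(-6 + \sqrt{36 + 25}\right) 114 = 66 + \left(-6 + \sqrt{61}\right) 114 = 66 - \left(684 - 114 \sqrt{61}\right) = -618 + 114 \sqrt{61}$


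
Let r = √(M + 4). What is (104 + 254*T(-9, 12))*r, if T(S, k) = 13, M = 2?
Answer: 3406*√6 ≈ 8343.0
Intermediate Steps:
r = √6 (r = √(2 + 4) = √6 ≈ 2.4495)
(104 + 254*T(-9, 12))*r = (104 + 254*13)*√6 = (104 + 3302)*√6 = 3406*√6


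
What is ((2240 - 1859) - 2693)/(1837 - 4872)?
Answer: 2312/3035 ≈ 0.76178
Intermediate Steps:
((2240 - 1859) - 2693)/(1837 - 4872) = (381 - 2693)/(-3035) = -2312*(-1/3035) = 2312/3035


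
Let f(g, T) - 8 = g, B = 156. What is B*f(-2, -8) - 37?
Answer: 899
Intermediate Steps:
f(g, T) = 8 + g
B*f(-2, -8) - 37 = 156*(8 - 2) - 37 = 156*6 - 37 = 936 - 37 = 899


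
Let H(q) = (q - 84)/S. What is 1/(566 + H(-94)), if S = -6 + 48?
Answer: 21/11797 ≈ 0.0017801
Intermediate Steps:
S = 42
H(q) = -2 + q/42 (H(q) = (q - 84)/42 = (-84 + q)*(1/42) = -2 + q/42)
1/(566 + H(-94)) = 1/(566 + (-2 + (1/42)*(-94))) = 1/(566 + (-2 - 47/21)) = 1/(566 - 89/21) = 1/(11797/21) = 21/11797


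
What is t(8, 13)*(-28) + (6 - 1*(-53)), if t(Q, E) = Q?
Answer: -165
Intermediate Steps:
t(8, 13)*(-28) + (6 - 1*(-53)) = 8*(-28) + (6 - 1*(-53)) = -224 + (6 + 53) = -224 + 59 = -165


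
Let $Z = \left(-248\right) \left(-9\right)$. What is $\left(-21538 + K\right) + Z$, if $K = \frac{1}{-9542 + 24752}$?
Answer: $- \frac{293644259}{15210} \approx -19306.0$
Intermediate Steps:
$Z = 2232$
$K = \frac{1}{15210} \approx 6.5746 \cdot 10^{-5}$
$\left(-21538 + K\right) + Z = \left(-21538 + \frac{1}{15210}\right) + 2232 = - \frac{327592979}{15210} + 2232 = - \frac{293644259}{15210}$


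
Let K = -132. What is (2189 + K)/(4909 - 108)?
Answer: 2057/4801 ≈ 0.42845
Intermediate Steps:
(2189 + K)/(4909 - 108) = (2189 - 132)/(4909 - 108) = 2057/4801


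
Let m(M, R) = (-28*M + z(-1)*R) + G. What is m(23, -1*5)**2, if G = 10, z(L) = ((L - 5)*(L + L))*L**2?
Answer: 481636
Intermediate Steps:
z(L) = 2*L**3*(-5 + L) (z(L) = ((-5 + L)*(2*L))*L**2 = (2*L*(-5 + L))*L**2 = 2*L**3*(-5 + L))
m(M, R) = 10 - 28*M + 12*R (m(M, R) = (-28*M + (2*(-1)**3*(-5 - 1))*R) + 10 = (-28*M + (2*(-1)*(-6))*R) + 10 = (-28*M + 12*R) + 10 = 10 - 28*M + 12*R)
m(23, -1*5)**2 = (10 - 28*23 + 12*(-1*5))**2 = (10 - 644 + 12*(-5))**2 = (10 - 644 - 60)**2 = (-694)**2 = 481636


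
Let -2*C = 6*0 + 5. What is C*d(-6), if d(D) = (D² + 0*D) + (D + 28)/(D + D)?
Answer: -1025/12 ≈ -85.417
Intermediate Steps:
d(D) = D² + (28 + D)/(2*D) (d(D) = (D² + 0) + (28 + D)/((2*D)) = D² + (28 + D)*(1/(2*D)) = D² + (28 + D)/(2*D))
C = -5/2 (C = -(6*0 + 5)/2 = -(0 + 5)/2 = -½*5 = -5/2 ≈ -2.5000)
C*d(-6) = -5*(14 + (-6)³ + (½)*(-6))/(2*(-6)) = -(-5)*(14 - 216 - 3)/12 = -(-5)*(-205)/12 = -5/2*205/6 = -1025/12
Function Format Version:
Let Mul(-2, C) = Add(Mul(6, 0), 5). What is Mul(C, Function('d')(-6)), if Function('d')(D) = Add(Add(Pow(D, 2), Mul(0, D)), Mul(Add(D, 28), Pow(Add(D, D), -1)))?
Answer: Rational(-1025, 12) ≈ -85.417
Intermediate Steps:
Function('d')(D) = Add(Pow(D, 2), Mul(Rational(1, 2), Pow(D, -1), Add(28, D))) (Function('d')(D) = Add(Add(Pow(D, 2), 0), Mul(Add(28, D), Pow(Mul(2, D), -1))) = Add(Pow(D, 2), Mul(Add(28, D), Mul(Rational(1, 2), Pow(D, -1)))) = Add(Pow(D, 2), Mul(Rational(1, 2), Pow(D, -1), Add(28, D))))
C = Rational(-5, 2) (C = Mul(Rational(-1, 2), Add(Mul(6, 0), 5)) = Mul(Rational(-1, 2), Add(0, 5)) = Mul(Rational(-1, 2), 5) = Rational(-5, 2) ≈ -2.5000)
Mul(C, Function('d')(-6)) = Mul(Rational(-5, 2), Mul(Pow(-6, -1), Add(14, Pow(-6, 3), Mul(Rational(1, 2), -6)))) = Mul(Rational(-5, 2), Mul(Rational(-1, 6), Add(14, -216, -3))) = Mul(Rational(-5, 2), Mul(Rational(-1, 6), -205)) = Mul(Rational(-5, 2), Rational(205, 6)) = Rational(-1025, 12)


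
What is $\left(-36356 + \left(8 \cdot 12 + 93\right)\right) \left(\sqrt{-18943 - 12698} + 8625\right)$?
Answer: $-311940375 - 36167 i \sqrt{31641} \approx -3.1194 \cdot 10^{8} - 6.4334 \cdot 10^{6} i$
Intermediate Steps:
$\left(-36356 + \left(8 \cdot 12 + 93\right)\right) \left(\sqrt{-18943 - 12698} + 8625\right) = \left(-36356 + \left(96 + 93\right)\right) \left(\sqrt{-31641} + 8625\right) = \left(-36356 + 189\right) \left(i \sqrt{31641} + 8625\right) = - 36167 \left(8625 + i \sqrt{31641}\right) = -311940375 - 36167 i \sqrt{31641}$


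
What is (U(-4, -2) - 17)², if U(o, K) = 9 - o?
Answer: 16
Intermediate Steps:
(U(-4, -2) - 17)² = ((9 - 1*(-4)) - 17)² = ((9 + 4) - 17)² = (13 - 17)² = (-4)² = 16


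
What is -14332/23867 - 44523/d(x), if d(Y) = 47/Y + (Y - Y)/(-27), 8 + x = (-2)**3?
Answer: 17001413452/1121749 ≈ 15156.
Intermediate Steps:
x = -16 (x = -8 + (-2)**3 = -8 - 8 = -16)
d(Y) = 47/Y (d(Y) = 47/Y + 0*(-1/27) = 47/Y + 0 = 47/Y)
-14332/23867 - 44523/d(x) = -14332/23867 - 44523/(47/(-16)) = -14332*1/23867 - 44523/(47*(-1/16)) = -14332/23867 - 44523/(-47/16) = -14332/23867 - 44523*(-16/47) = -14332/23867 + 712368/47 = 17001413452/1121749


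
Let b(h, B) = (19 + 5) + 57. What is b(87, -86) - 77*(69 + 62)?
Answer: -10006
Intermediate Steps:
b(h, B) = 81 (b(h, B) = 24 + 57 = 81)
b(87, -86) - 77*(69 + 62) = 81 - 77*(69 + 62) = 81 - 77*131 = 81 - 10087 = -10006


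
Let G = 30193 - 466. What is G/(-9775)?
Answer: -29727/9775 ≈ -3.0411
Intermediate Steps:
G = 29727
G/(-9775) = 29727/(-9775) = 29727*(-1/9775) = -29727/9775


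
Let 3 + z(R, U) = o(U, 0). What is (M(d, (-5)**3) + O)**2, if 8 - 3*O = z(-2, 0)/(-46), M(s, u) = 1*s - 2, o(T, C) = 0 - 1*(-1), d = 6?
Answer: 23409/529 ≈ 44.251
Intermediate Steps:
o(T, C) = 1 (o(T, C) = 0 + 1 = 1)
z(R, U) = -2 (z(R, U) = -3 + 1 = -2)
M(s, u) = -2 + s (M(s, u) = s - 2 = -2 + s)
O = 61/23 (O = 8/3 - (-2)/(3*(-46)) = 8/3 - (-2)*(-1)/(3*46) = 8/3 - 1/3*1/23 = 8/3 - 1/69 = 61/23 ≈ 2.6522)
(M(d, (-5)**3) + O)**2 = ((-2 + 6) + 61/23)**2 = (4 + 61/23)**2 = (153/23)**2 = 23409/529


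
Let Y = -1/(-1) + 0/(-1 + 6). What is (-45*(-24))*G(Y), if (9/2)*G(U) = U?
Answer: 240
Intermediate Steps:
Y = 1 (Y = -1*(-1) + 0/5 = 1 + 0*(1/5) = 1 + 0 = 1)
G(U) = 2*U/9
(-45*(-24))*G(Y) = (-45*(-24))*((2/9)*1) = 1080*(2/9) = 240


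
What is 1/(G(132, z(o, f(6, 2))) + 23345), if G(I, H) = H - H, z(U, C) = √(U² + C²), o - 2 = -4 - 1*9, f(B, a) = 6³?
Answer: 1/23345 ≈ 4.2836e-5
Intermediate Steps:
f(B, a) = 216
o = -11 (o = 2 + (-4 - 1*9) = 2 + (-4 - 9) = 2 - 13 = -11)
z(U, C) = √(C² + U²)
G(I, H) = 0
1/(G(132, z(o, f(6, 2))) + 23345) = 1/(0 + 23345) = 1/23345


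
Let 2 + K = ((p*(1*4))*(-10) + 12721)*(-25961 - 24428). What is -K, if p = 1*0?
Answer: 640998471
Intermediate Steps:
p = 0
K = -640998471 (K = -2 + ((0*(1*4))*(-10) + 12721)*(-25961 - 24428) = -2 + ((0*4)*(-10) + 12721)*(-50389) = -2 + (0*(-10) + 12721)*(-50389) = -2 + (0 + 12721)*(-50389) = -2 + 12721*(-50389) = -2 - 640998469 = -640998471)
-K = -1*(-640998471) = 640998471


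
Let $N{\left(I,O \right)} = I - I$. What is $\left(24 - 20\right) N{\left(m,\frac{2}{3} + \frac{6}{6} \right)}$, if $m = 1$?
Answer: $0$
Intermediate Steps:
$N{\left(I,O \right)} = 0$
$\left(24 - 20\right) N{\left(m,\frac{2}{3} + \frac{6}{6} \right)} = \left(24 - 20\right) 0 = 4 \cdot 0 = 0$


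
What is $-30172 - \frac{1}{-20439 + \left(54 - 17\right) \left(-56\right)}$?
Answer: $- \frac{679201891}{22511} \approx -30172.0$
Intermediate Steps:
$-30172 - \frac{1}{-20439 + \left(54 - 17\right) \left(-56\right)} = -30172 - \frac{1}{-20439 + 37 \left(-56\right)} = -30172 - \frac{1}{-20439 - 2072} = -30172 - \frac{1}{-22511} = -30172 - - \frac{1}{22511} = -30172 + \frac{1}{22511} = - \frac{679201891}{22511}$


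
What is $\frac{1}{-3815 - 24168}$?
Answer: $- \frac{1}{27983} \approx -3.5736 \cdot 10^{-5}$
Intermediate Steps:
$\frac{1}{-3815 - 24168} = \frac{1}{-27983} = - \frac{1}{27983}$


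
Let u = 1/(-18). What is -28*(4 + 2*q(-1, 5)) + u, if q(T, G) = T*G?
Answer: 3023/18 ≈ 167.94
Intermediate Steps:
q(T, G) = G*T
u = -1/18 ≈ -0.055556
-28*(4 + 2*q(-1, 5)) + u = -28*(4 + 2*(5*(-1))) - 1/18 = -28*(4 + 2*(-5)) - 1/18 = -28*(4 - 10) - 1/18 = -28*(-6) - 1/18 = 168 - 1/18 = 3023/18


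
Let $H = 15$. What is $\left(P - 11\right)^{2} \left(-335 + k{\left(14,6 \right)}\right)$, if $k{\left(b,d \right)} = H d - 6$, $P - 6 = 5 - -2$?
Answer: $-1004$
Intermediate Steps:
$P = 13$ ($P = 6 + \left(5 - -2\right) = 6 + \left(5 + 2\right) = 6 + 7 = 13$)
$k{\left(b,d \right)} = -6 + 15 d$ ($k{\left(b,d \right)} = 15 d - 6 = -6 + 15 d$)
$\left(P - 11\right)^{2} \left(-335 + k{\left(14,6 \right)}\right) = \left(13 - 11\right)^{2} \left(-335 + \left(-6 + 15 \cdot 6\right)\right) = 2^{2} \left(-335 + \left(-6 + 90\right)\right) = 4 \left(-335 + 84\right) = 4 \left(-251\right) = -1004$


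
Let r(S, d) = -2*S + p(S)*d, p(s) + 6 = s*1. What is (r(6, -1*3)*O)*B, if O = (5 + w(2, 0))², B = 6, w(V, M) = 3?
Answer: -4608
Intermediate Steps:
p(s) = -6 + s (p(s) = -6 + s*1 = -6 + s)
r(S, d) = -2*S + d*(-6 + S) (r(S, d) = -2*S + (-6 + S)*d = -2*S + d*(-6 + S))
O = 64 (O = (5 + 3)² = 8² = 64)
(r(6, -1*3)*O)*B = ((-2*6 + (-1*3)*(-6 + 6))*64)*6 = ((-12 - 3*0)*64)*6 = ((-12 + 0)*64)*6 = -12*64*6 = -768*6 = -4608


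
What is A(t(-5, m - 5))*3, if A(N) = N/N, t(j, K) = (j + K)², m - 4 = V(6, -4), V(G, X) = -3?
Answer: 3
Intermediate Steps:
m = 1 (m = 4 - 3 = 1)
t(j, K) = (K + j)²
A(N) = 1
A(t(-5, m - 5))*3 = 1*3 = 3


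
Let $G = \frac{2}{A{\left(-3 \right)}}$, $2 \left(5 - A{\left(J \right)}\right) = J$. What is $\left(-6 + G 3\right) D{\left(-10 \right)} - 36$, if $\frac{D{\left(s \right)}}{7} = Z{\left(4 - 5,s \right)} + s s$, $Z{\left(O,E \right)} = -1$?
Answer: $- \frac{46206}{13} \approx -3554.3$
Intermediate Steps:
$A{\left(J \right)} = 5 - \frac{J}{2}$
$G = \frac{4}{13}$ ($G = \frac{2}{5 - - \frac{3}{2}} = \frac{2}{5 + \frac{3}{2}} = \frac{2}{\frac{13}{2}} = 2 \cdot \frac{2}{13} = \frac{4}{13} \approx 0.30769$)
$D{\left(s \right)} = -7 + 7 s^{2}$ ($D{\left(s \right)} = 7 \left(-1 + s s\right) = 7 \left(-1 + s^{2}\right) = -7 + 7 s^{2}$)
$\left(-6 + G 3\right) D{\left(-10 \right)} - 36 = \left(-6 + \frac{4}{13} \cdot 3\right) \left(-7 + 7 \left(-10\right)^{2}\right) - 36 = \left(-6 + \frac{12}{13}\right) \left(-7 + 7 \cdot 100\right) - 36 = - \frac{66 \left(-7 + 700\right)}{13} - 36 = \left(- \frac{66}{13}\right) 693 - 36 = - \frac{45738}{13} - 36 = - \frac{46206}{13}$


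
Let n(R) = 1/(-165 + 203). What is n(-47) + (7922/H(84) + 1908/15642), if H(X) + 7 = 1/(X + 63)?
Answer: -4806275954/4243327 ≈ -1132.7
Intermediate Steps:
n(R) = 1/38
H(X) = -7 + 1/(63 + X) (H(X) = -7 + 1/(X + 63) = -7 + 1/(63 + X))
n(-47) + (7922/H(84) + 1908/15642) = 1/38 + (7922/(((-440 - 7*84)/(63 + 84))) + 1908/15642) = 1/38 + (7922/(((-440 - 588)/147)) + 1908*(1/15642)) = 1/38 + (7922/(((1/147)*(-1028))) + 106/869) = 1/38 + (7922/(-1028/147) + 106/869) = 1/38 + (7922*(-147/1028) + 106/869) = 1/38 + (-582267/514 + 106/869) = 1/38 - 505935539/446666 = -4806275954/4243327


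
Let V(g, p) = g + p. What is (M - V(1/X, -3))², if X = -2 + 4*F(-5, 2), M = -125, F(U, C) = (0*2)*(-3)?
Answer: 59049/4 ≈ 14762.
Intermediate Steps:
F(U, C) = 0 (F(U, C) = 0*(-3) = 0)
X = -2 (X = -2 + 4*0 = -2 + 0 = -2)
(M - V(1/X, -3))² = (-125 - (1/(-2) - 3))² = (-125 - (-½ - 3))² = (-125 - 1*(-7/2))² = (-125 + 7/2)² = (-243/2)² = 59049/4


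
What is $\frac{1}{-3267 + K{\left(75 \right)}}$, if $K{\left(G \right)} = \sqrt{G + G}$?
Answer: $- \frac{1089}{3557713} - \frac{5 \sqrt{6}}{10673139} \approx -0.00030724$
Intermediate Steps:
$K{\left(G \right)} = \sqrt{2} \sqrt{G}$ ($K{\left(G \right)} = \sqrt{2 G} = \sqrt{2} \sqrt{G}$)
$\frac{1}{-3267 + K{\left(75 \right)}} = \frac{1}{-3267 + \sqrt{2} \sqrt{75}} = \frac{1}{-3267 + \sqrt{2} \cdot 5 \sqrt{3}} = \frac{1}{-3267 + 5 \sqrt{6}}$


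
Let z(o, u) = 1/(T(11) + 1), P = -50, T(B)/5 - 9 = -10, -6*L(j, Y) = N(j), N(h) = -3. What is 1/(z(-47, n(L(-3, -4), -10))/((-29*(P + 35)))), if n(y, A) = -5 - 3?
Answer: -1740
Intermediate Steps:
L(j, Y) = ½ (L(j, Y) = -⅙*(-3) = ½)
n(y, A) = -8
T(B) = -5 (T(B) = 45 + 5*(-10) = 45 - 50 = -5)
z(o, u) = -¼ (z(o, u) = 1/(-5 + 1) = 1/(-4) = -¼)
1/(z(-47, n(L(-3, -4), -10))/((-29*(P + 35)))) = 1/(-(-1/(29*(-50 + 35)))/4) = 1/(-1/(4*((-29*(-15))))) = 1/(-¼/435) = 1/(-¼*1/435) = 1/(-1/1740) = -1740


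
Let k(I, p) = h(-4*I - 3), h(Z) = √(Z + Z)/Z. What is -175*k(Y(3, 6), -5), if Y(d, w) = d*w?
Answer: 35*I*√6/3 ≈ 28.577*I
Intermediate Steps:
h(Z) = √2/√Z (h(Z) = √(2*Z)/Z = (√2*√Z)/Z = √2/√Z)
k(I, p) = √2/√(-3 - 4*I) (k(I, p) = √2/√(-4*I - 3) = √2/√(-3 - 4*I))
-175*k(Y(3, 6), -5) = -175*√2/√(-3 - 12*6) = -175*√2/√(-3 - 4*18) = -175*√2/√(-3 - 72) = -175*√2/√(-75) = -175*√2*(-I*√3/15) = -(-35)*I*√6/3 = 35*I*√6/3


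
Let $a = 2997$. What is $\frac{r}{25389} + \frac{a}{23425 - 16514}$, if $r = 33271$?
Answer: $\frac{43718102}{25066197} \approx 1.7441$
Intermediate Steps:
$\frac{r}{25389} + \frac{a}{23425 - 16514} = \frac{33271}{25389} + \frac{2997}{23425 - 16514} = 33271 \cdot \frac{1}{25389} + \frac{2997}{6911} = \frac{4753}{3627} + 2997 \cdot \frac{1}{6911} = \frac{4753}{3627} + \frac{2997}{6911} = \frac{43718102}{25066197}$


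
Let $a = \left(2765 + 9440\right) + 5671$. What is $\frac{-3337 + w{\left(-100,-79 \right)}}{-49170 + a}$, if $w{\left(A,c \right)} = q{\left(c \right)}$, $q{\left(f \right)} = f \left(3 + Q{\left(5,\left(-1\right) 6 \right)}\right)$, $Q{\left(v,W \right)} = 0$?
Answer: $\frac{1787}{15647} \approx 0.11421$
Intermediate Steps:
$a = 17876$ ($a = 12205 + 5671 = 17876$)
$q{\left(f \right)} = 3 f$ ($q{\left(f \right)} = f \left(3 + 0\right) = f 3 = 3 f$)
$w{\left(A,c \right)} = 3 c$
$\frac{-3337 + w{\left(-100,-79 \right)}}{-49170 + a} = \frac{-3337 + 3 \left(-79\right)}{-49170 + 17876} = \frac{-3337 - 237}{-31294} = \left(-3574\right) \left(- \frac{1}{31294}\right) = \frac{1787}{15647}$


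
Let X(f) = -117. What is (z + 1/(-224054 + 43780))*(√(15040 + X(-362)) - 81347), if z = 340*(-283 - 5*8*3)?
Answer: 2009363918748907/180274 - 24701143481*√14923/180274 ≈ 1.1129e+10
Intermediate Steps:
z = -137020 (z = 340*(-283 - 40*3) = 340*(-283 - 120) = 340*(-403) = -137020)
(z + 1/(-224054 + 43780))*(√(15040 + X(-362)) - 81347) = (-137020 + 1/(-224054 + 43780))*(√(15040 - 117) - 81347) = (-137020 + 1/(-180274))*(√14923 - 81347) = (-137020 - 1/180274)*(-81347 + √14923) = -24701143481*(-81347 + √14923)/180274 = 2009363918748907/180274 - 24701143481*√14923/180274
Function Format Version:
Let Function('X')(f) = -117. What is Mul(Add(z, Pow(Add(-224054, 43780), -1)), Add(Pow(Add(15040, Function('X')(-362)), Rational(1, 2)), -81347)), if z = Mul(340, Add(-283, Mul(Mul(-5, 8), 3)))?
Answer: Add(Rational(2009363918748907, 180274), Mul(Rational(-24701143481, 180274), Pow(14923, Rational(1, 2)))) ≈ 1.1129e+10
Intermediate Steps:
z = -137020 (z = Mul(340, Add(-283, Mul(-40, 3))) = Mul(340, Add(-283, -120)) = Mul(340, -403) = -137020)
Mul(Add(z, Pow(Add(-224054, 43780), -1)), Add(Pow(Add(15040, Function('X')(-362)), Rational(1, 2)), -81347)) = Mul(Add(-137020, Pow(Add(-224054, 43780), -1)), Add(Pow(Add(15040, -117), Rational(1, 2)), -81347)) = Mul(Add(-137020, Pow(-180274, -1)), Add(Pow(14923, Rational(1, 2)), -81347)) = Mul(Add(-137020, Rational(-1, 180274)), Add(-81347, Pow(14923, Rational(1, 2)))) = Mul(Rational(-24701143481, 180274), Add(-81347, Pow(14923, Rational(1, 2)))) = Add(Rational(2009363918748907, 180274), Mul(Rational(-24701143481, 180274), Pow(14923, Rational(1, 2))))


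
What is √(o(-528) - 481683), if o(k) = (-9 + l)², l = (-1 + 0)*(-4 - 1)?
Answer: I*√481667 ≈ 694.02*I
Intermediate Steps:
l = 5 (l = -1*(-5) = 5)
o(k) = 16 (o(k) = (-9 + 5)² = (-4)² = 16)
√(o(-528) - 481683) = √(16 - 481683) = √(-481667) = I*√481667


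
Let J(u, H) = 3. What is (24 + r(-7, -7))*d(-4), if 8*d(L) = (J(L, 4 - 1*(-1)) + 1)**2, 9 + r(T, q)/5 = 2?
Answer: -22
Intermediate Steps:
r(T, q) = -35 (r(T, q) = -45 + 5*2 = -45 + 10 = -35)
d(L) = 2 (d(L) = (3 + 1)**2/8 = (1/8)*4**2 = (1/8)*16 = 2)
(24 + r(-7, -7))*d(-4) = (24 - 35)*2 = -11*2 = -22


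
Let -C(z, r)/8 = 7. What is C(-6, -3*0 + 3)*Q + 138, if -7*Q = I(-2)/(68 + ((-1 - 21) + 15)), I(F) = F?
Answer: 8402/61 ≈ 137.74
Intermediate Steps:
C(z, r) = -56 (C(z, r) = -8*7 = -56)
Q = 2/427 (Q = -(-2)/(7*(68 + ((-1 - 21) + 15))) = -(-2)/(7*(68 + (-22 + 15))) = -(-2)/(7*(68 - 7)) = -(-2)/(7*61) = -1/7*(-2/61) = 2/427 ≈ 0.0046838)
C(-6, -3*0 + 3)*Q + 138 = -56*2/427 + 138 = -16/61 + 138 = 8402/61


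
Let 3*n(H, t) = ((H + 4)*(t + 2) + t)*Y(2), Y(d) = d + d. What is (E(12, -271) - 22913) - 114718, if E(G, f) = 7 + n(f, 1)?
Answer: -416072/3 ≈ -1.3869e+5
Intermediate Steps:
Y(d) = 2*d
n(H, t) = 4*t/3 + 4*(2 + t)*(4 + H)/3 (n(H, t) = (((H + 4)*(t + 2) + t)*(2*2))/3 = (((4 + H)*(2 + t) + t)*4)/3 = (((2 + t)*(4 + H) + t)*4)/3 = ((t + (2 + t)*(4 + H))*4)/3 = (4*t + 4*(2 + t)*(4 + H))/3 = 4*t/3 + 4*(2 + t)*(4 + H)/3)
E(G, f) = 73/3 + 4*f (E(G, f) = 7 + (32/3 + 8*f/3 + (20/3)*1 + (4/3)*f*1) = 7 + (32/3 + 8*f/3 + 20/3 + 4*f/3) = 7 + (52/3 + 4*f) = 73/3 + 4*f)
(E(12, -271) - 22913) - 114718 = ((73/3 + 4*(-271)) - 22913) - 114718 = ((73/3 - 1084) - 22913) - 114718 = (-3179/3 - 22913) - 114718 = -71918/3 - 114718 = -416072/3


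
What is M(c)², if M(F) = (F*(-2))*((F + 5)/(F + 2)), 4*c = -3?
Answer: 2601/100 ≈ 26.010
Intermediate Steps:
c = -¾ (c = (¼)*(-3) = -¾ ≈ -0.75000)
M(F) = -2*F*(5 + F)/(2 + F) (M(F) = (-2*F)*((5 + F)/(2 + F)) = -2*F*(5 + F)/(2 + F))
M(c)² = (-2*(-¾)*(5 - ¾)/(2 - ¾))² = (-2*(-¾)*17/4/5/4)² = (-2*(-¾)*⅘*17/4)² = (51/10)² = 2601/100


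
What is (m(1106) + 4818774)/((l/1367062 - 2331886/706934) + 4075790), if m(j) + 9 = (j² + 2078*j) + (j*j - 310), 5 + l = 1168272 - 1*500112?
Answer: 4621043925916373030/1969466442797047579 ≈ 2.3463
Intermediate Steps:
l = 668155 (l = -5 + (1168272 - 1*500112) = -5 + (1168272 - 500112) = -5 + 668160 = 668155)
m(j) = -319 + 2*j² + 2078*j (m(j) = -9 + ((j² + 2078*j) + (j*j - 310)) = -9 + ((j² + 2078*j) + (j² - 310)) = -9 + ((j² + 2078*j) + (-310 + j²)) = -9 + (-310 + 2*j² + 2078*j) = -319 + 2*j² + 2078*j)
(m(1106) + 4818774)/((l/1367062 - 2331886/706934) + 4075790) = ((-319 + 2*1106² + 2078*1106) + 4818774)/((668155/1367062 - 2331886/706934) + 4075790) = ((-319 + 2*1223236 + 2298268) + 4818774)/((668155*(1/1367062) - 2331886*1/706934) + 4075790) = ((-319 + 2446472 + 2298268) + 4818774)/((668155/1367062 - 1165943/353467) + 4075790) = (4744421 + 4818774)/(-1357745626081/483211303954 + 4075790) = 9563195/(1969466442797047579/483211303954) = 9563195*(483211303954/1969466442797047579) = 4621043925916373030/1969466442797047579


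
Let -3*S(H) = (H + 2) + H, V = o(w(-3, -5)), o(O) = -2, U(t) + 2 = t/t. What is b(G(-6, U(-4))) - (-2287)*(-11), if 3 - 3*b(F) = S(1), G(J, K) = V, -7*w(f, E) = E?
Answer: -226400/9 ≈ -25156.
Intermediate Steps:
U(t) = -1 (U(t) = -2 + t/t = -2 + 1 = -1)
w(f, E) = -E/7
V = -2
S(H) = -⅔ - 2*H/3 (S(H) = -((H + 2) + H)/3 = -((2 + H) + H)/3 = -(2 + 2*H)/3 = -⅔ - 2*H/3)
G(J, K) = -2
b(F) = 13/9 (b(F) = 1 - (-⅔ - ⅔*1)/3 = 1 - (-⅔ - ⅔)/3 = 1 - ⅓*(-4/3) = 1 + 4/9 = 13/9)
b(G(-6, U(-4))) - (-2287)*(-11) = 13/9 - (-2287)*(-11) = 13/9 - 1*25157 = 13/9 - 25157 = -226400/9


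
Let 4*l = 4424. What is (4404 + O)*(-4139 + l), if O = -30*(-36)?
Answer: -16632972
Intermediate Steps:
l = 1106 (l = (1/4)*4424 = 1106)
O = 1080
(4404 + O)*(-4139 + l) = (4404 + 1080)*(-4139 + 1106) = 5484*(-3033) = -16632972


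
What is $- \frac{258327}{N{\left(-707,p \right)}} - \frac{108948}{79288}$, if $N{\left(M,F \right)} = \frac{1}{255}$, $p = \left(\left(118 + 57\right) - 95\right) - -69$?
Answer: $- \frac{1305742264707}{19822} \approx -6.5873 \cdot 10^{7}$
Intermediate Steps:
$p = 149$ ($p = \left(175 - 95\right) + 69 = 80 + 69 = 149$)
$N{\left(M,F \right)} = \frac{1}{255}$
$- \frac{258327}{N{\left(-707,p \right)}} - \frac{108948}{79288} = - 258327 \frac{1}{\frac{1}{255}} - \frac{108948}{79288} = \left(-258327\right) 255 - \frac{27237}{19822} = -65873385 - \frac{27237}{19822} = - \frac{1305742264707}{19822}$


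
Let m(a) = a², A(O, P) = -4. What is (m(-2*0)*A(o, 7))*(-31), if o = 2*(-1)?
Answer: 0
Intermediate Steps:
o = -2
(m(-2*0)*A(o, 7))*(-31) = ((-2*0)²*(-4))*(-31) = (0²*(-4))*(-31) = (0*(-4))*(-31) = 0*(-31) = 0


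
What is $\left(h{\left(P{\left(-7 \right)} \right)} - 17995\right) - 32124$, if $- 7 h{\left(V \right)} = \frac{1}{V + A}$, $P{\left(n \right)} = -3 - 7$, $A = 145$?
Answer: $- \frac{47362456}{945} \approx -50119.0$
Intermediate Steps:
$P{\left(n \right)} = -10$ ($P{\left(n \right)} = -3 - 7 = -10$)
$h{\left(V \right)} = - \frac{1}{7 \left(145 + V\right)}$ ($h{\left(V \right)} = - \frac{1}{7 \left(V + 145\right)} = - \frac{1}{7 \left(145 + V\right)}$)
$\left(h{\left(P{\left(-7 \right)} \right)} - 17995\right) - 32124 = \left(- \frac{1}{1015 + 7 \left(-10\right)} - 17995\right) - 32124 = \left(- \frac{1}{1015 - 70} - 17995\right) - 32124 = \left(- \frac{1}{945} - 17995\right) - 32124 = - \frac{17005276}{945} - 32124 = - \frac{47362456}{945}$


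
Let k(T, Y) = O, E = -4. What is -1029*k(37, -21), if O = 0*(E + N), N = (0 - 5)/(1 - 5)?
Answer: 0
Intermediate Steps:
N = 5/4 (N = -5/(-4) = -5*(-1/4) = 5/4 ≈ 1.2500)
O = 0 (O = 0*(-4 + 5/4) = 0*(-11/4) = 0)
k(T, Y) = 0
-1029*k(37, -21) = -1029*0 = 0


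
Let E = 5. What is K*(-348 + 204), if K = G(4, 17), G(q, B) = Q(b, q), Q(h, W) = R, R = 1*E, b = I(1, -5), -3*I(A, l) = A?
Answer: -720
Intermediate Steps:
I(A, l) = -A/3
b = -⅓ (b = -⅓*1 = -⅓ ≈ -0.33333)
R = 5 (R = 1*5 = 5)
Q(h, W) = 5
G(q, B) = 5
K = 5
K*(-348 + 204) = 5*(-348 + 204) = 5*(-144) = -720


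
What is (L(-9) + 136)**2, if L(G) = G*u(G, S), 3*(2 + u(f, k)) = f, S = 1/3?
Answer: 32761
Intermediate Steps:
S = 1/3 ≈ 0.33333
u(f, k) = -2 + f/3
L(G) = G*(-2 + G/3)
(L(-9) + 136)**2 = ((1/3)*(-9)*(-6 - 9) + 136)**2 = ((1/3)*(-9)*(-15) + 136)**2 = (45 + 136)**2 = 181**2 = 32761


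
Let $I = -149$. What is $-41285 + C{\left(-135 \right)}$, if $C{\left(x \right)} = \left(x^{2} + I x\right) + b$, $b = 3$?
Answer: $-2942$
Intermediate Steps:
$C{\left(x \right)} = 3 + x^{2} - 149 x$ ($C{\left(x \right)} = \left(x^{2} - 149 x\right) + 3 = 3 + x^{2} - 149 x$)
$-41285 + C{\left(-135 \right)} = -41285 + \left(3 + \left(-135\right)^{2} - -20115\right) = -41285 + \left(3 + 18225 + 20115\right) = -41285 + 38343 = -2942$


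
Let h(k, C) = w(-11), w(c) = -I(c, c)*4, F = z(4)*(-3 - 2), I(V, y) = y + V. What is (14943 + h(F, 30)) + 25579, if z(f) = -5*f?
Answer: 40610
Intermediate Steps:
I(V, y) = V + y
F = 100 (F = (-5*4)*(-3 - 2) = -20*(-5) = 100)
w(c) = -8*c (w(c) = -(c + c)*4 = -2*c*4 = -8*c)
h(k, C) = 88 (h(k, C) = -8*(-11) = 88)
(14943 + h(F, 30)) + 25579 = (14943 + 88) + 25579 = 15031 + 25579 = 40610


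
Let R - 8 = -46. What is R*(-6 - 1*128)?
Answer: 5092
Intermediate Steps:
R = -38 (R = 8 - 46 = -38)
R*(-6 - 1*128) = -38*(-6 - 1*128) = -38*(-6 - 128) = -38*(-134) = 5092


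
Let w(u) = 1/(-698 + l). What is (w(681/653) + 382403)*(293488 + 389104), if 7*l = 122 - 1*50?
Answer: 7569731599920/29 ≈ 2.6103e+11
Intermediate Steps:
l = 72/7 (l = (122 - 1*50)/7 = (122 - 50)/7 = (⅐)*72 = 72/7 ≈ 10.286)
w(u) = -7/4814 (w(u) = 1/(-698 + 72/7) = 1/(-4814/7) = -7/4814)
(w(681/653) + 382403)*(293488 + 389104) = (-7/4814 + 382403)*(293488 + 389104) = (1840888035/4814)*682592 = 7569731599920/29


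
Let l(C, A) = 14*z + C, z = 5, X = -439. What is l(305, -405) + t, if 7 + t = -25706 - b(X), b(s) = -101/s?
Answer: -11123483/439 ≈ -25338.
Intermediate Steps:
l(C, A) = 70 + C (l(C, A) = 14*5 + C = 70 + C)
t = -11288108/439 (t = -7 + (-25706 - (-101)/(-439)) = -7 + (-25706 - (-101)*(-1)/439) = -7 + (-25706 - 1*101/439) = -7 + (-25706 - 101/439) = -7 - 11285035/439 = -11288108/439 ≈ -25713.)
l(305, -405) + t = (70 + 305) - 11288108/439 = 375 - 11288108/439 = -11123483/439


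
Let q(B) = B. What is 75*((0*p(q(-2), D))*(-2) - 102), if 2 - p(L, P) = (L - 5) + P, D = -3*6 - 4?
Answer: -7650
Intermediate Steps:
D = -22 (D = -18 - 4 = -22)
p(L, P) = 7 - L - P (p(L, P) = 2 - ((L - 5) + P) = 2 - ((-5 + L) + P) = 2 - (-5 + L + P) = 2 + (5 - L - P) = 7 - L - P)
75*((0*p(q(-2), D))*(-2) - 102) = 75*((0*(7 - 1*(-2) - 1*(-22)))*(-2) - 102) = 75*((0*(7 + 2 + 22))*(-2) - 102) = 75*((0*31)*(-2) - 102) = 75*(0*(-2) - 102) = 75*(0 - 102) = 75*(-102) = -7650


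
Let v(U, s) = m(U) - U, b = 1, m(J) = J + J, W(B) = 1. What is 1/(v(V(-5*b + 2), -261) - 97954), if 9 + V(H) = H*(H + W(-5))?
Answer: -1/97957 ≈ -1.0209e-5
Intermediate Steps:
m(J) = 2*J
V(H) = -9 + H*(1 + H) (V(H) = -9 + H*(H + 1) = -9 + H*(1 + H))
v(U, s) = U (v(U, s) = 2*U - U = U)
1/(v(V(-5*b + 2), -261) - 97954) = 1/((-9 + (-5*1 + 2) + (-5*1 + 2)**2) - 97954) = 1/((-9 + (-5 + 2) + (-5 + 2)**2) - 97954) = 1/((-9 - 3 + (-3)**2) - 97954) = 1/((-9 - 3 + 9) - 97954) = 1/(-3 - 97954) = 1/(-97957) = -1/97957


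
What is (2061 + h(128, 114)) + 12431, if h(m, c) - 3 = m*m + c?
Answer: 30993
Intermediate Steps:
h(m, c) = 3 + c + m² (h(m, c) = 3 + (m*m + c) = 3 + (m² + c) = 3 + (c + m²) = 3 + c + m²)
(2061 + h(128, 114)) + 12431 = (2061 + (3 + 114 + 128²)) + 12431 = (2061 + (3 + 114 + 16384)) + 12431 = (2061 + 16501) + 12431 = 18562 + 12431 = 30993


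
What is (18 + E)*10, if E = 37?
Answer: 550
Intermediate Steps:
(18 + E)*10 = (18 + 37)*10 = 55*10 = 550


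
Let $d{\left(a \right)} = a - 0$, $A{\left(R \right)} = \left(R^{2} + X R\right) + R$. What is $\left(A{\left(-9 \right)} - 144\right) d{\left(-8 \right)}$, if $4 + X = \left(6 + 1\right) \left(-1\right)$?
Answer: $-216$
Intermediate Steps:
$X = -11$ ($X = -4 + \left(6 + 1\right) \left(-1\right) = -4 + 7 \left(-1\right) = -4 - 7 = -11$)
$A{\left(R \right)} = R^{2} - 10 R$ ($A{\left(R \right)} = \left(R^{2} - 11 R\right) + R = R^{2} - 10 R$)
$d{\left(a \right)} = a$ ($d{\left(a \right)} = a + 0 = a$)
$\left(A{\left(-9 \right)} - 144\right) d{\left(-8 \right)} = \left(- 9 \left(-10 - 9\right) - 144\right) \left(-8\right) = \left(\left(-9\right) \left(-19\right) - 144\right) \left(-8\right) = \left(171 - 144\right) \left(-8\right) = 27 \left(-8\right) = -216$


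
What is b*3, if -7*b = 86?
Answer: -258/7 ≈ -36.857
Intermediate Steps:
b = -86/7 (b = -⅐*86 = -86/7 ≈ -12.286)
b*3 = -86/7*3 = -258/7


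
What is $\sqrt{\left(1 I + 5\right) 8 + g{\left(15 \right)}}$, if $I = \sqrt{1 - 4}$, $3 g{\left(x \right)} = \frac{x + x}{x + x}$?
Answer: $\frac{\sqrt{363 + 72 i \sqrt{3}}}{3} \approx 6.4413 + 1.0756 i$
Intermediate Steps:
$g{\left(x \right)} = \frac{1}{3}$ ($g{\left(x \right)} = \frac{\left(x + x\right) \frac{1}{x + x}}{3} = \frac{2 x \frac{1}{2 x}}{3} = \frac{1}{3} \cdot 1 = \frac{1}{3}$)
$I = i \sqrt{3}$ ($I = \sqrt{-3} = i \sqrt{3} \approx 1.732 i$)
$\sqrt{\left(1 I + 5\right) 8 + g{\left(15 \right)}} = \sqrt{\left(1 i \sqrt{3} + 5\right) 8 + \frac{1}{3}} = \sqrt{\left(i \sqrt{3} + 5\right) 8 + \frac{1}{3}} = \sqrt{\left(5 + i \sqrt{3}\right) 8 + \frac{1}{3}} = \sqrt{\left(40 + 8 i \sqrt{3}\right) + \frac{1}{3}} = \sqrt{\frac{121}{3} + 8 i \sqrt{3}}$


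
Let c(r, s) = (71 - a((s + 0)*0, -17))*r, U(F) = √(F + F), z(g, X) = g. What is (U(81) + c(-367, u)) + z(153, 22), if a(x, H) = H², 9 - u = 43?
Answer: 80159 + 9*√2 ≈ 80172.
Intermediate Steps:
U(F) = √2*√F (U(F) = √(2*F) = √2*√F)
u = -34 (u = 9 - 1*43 = 9 - 43 = -34)
c(r, s) = -218*r (c(r, s) = (71 - 1*(-17)²)*r = (71 - 1*289)*r = (71 - 289)*r = -218*r)
(U(81) + c(-367, u)) + z(153, 22) = (√2*√81 - 218*(-367)) + 153 = (√2*9 + 80006) + 153 = (9*√2 + 80006) + 153 = (80006 + 9*√2) + 153 = 80159 + 9*√2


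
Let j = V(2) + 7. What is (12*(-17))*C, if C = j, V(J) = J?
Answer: -1836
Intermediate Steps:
j = 9 (j = 2 + 7 = 9)
C = 9
(12*(-17))*C = (12*(-17))*9 = -204*9 = -1836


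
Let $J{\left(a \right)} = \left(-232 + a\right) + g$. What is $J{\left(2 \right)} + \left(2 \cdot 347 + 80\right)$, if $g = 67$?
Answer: $611$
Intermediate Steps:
$J{\left(a \right)} = -165 + a$ ($J{\left(a \right)} = \left(-232 + a\right) + 67 = -165 + a$)
$J{\left(2 \right)} + \left(2 \cdot 347 + 80\right) = \left(-165 + 2\right) + \left(2 \cdot 347 + 80\right) = -163 + \left(694 + 80\right) = -163 + 774 = 611$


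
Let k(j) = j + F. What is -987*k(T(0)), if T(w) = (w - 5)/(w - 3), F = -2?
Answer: 329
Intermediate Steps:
T(w) = (-5 + w)/(-3 + w)
k(j) = -2 + j (k(j) = j - 2 = -2 + j)
-987*k(T(0)) = -987*(-2 + (-5 + 0)/(-3 + 0)) = -987*(-2 - 5/(-3)) = -987*(-2 - ⅓*(-5)) = -987*(-2 + 5/3) = -987*(-⅓) = 329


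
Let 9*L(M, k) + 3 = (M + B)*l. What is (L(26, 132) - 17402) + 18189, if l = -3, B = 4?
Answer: 2330/3 ≈ 776.67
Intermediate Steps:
L(M, k) = -5/3 - M/3 (L(M, k) = -⅓ + ((M + 4)*(-3))/9 = -⅓ + ((4 + M)*(-3))/9 = -⅓ + (-12 - 3*M)/9 = -⅓ + (-4/3 - M/3) = -5/3 - M/3)
(L(26, 132) - 17402) + 18189 = ((-5/3 - ⅓*26) - 17402) + 18189 = ((-5/3 - 26/3) - 17402) + 18189 = (-31/3 - 17402) + 18189 = -52237/3 + 18189 = 2330/3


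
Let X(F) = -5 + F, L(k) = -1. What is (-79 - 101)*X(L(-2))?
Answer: 1080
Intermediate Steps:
(-79 - 101)*X(L(-2)) = (-79 - 101)*(-5 - 1) = -180*(-6) = 1080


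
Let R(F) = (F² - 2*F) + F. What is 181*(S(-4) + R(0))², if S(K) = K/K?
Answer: 181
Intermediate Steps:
S(K) = 1
R(F) = F² - F
181*(S(-4) + R(0))² = 181*(1 + 0*(-1 + 0))² = 181*(1 + 0*(-1))² = 181*(1 + 0)² = 181*1² = 181*1 = 181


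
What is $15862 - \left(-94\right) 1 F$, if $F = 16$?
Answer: $17366$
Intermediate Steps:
$15862 - \left(-94\right) 1 F = 15862 - \left(-94\right) 1 \cdot 16 = 15862 - \left(-94\right) 16 = 15862 - -1504 = 15862 + 1504 = 17366$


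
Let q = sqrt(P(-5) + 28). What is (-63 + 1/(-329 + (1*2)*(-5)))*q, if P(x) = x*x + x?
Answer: -85432*sqrt(3)/339 ≈ -436.50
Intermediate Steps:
P(x) = x + x**2 (P(x) = x**2 + x = x + x**2)
q = 4*sqrt(3) (q = sqrt(-5*(1 - 5) + 28) = sqrt(-5*(-4) + 28) = sqrt(20 + 28) = sqrt(48) = 4*sqrt(3) ≈ 6.9282)
(-63 + 1/(-329 + (1*2)*(-5)))*q = (-63 + 1/(-329 + (1*2)*(-5)))*(4*sqrt(3)) = (-63 + 1/(-329 + 2*(-5)))*(4*sqrt(3)) = (-63 + 1/(-329 - 10))*(4*sqrt(3)) = (-63 + 1/(-339))*(4*sqrt(3)) = (-63 - 1/339)*(4*sqrt(3)) = -85432*sqrt(3)/339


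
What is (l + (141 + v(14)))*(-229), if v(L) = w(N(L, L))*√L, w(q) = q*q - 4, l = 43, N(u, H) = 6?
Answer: -42136 - 7328*√14 ≈ -69555.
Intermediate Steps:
w(q) = -4 + q² (w(q) = q² - 4 = -4 + q²)
v(L) = 32*√L (v(L) = (-4 + 6²)*√L = (-4 + 36)*√L = 32*√L)
(l + (141 + v(14)))*(-229) = (43 + (141 + 32*√14))*(-229) = (184 + 32*√14)*(-229) = -42136 - 7328*√14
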